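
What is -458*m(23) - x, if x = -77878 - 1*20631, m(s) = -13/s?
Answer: 2271661/23 ≈ 98768.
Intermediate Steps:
x = -98509 (x = -77878 - 20631 = -98509)
-458*m(23) - x = -(-5954)/23 - 1*(-98509) = -(-5954)/23 + 98509 = -458*(-13/23) + 98509 = 5954/23 + 98509 = 2271661/23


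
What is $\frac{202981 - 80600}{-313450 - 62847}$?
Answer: $- \frac{122381}{376297} \approx -0.32522$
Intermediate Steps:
$\frac{202981 - 80600}{-313450 - 62847} = \frac{122381}{-376297} = 122381 \left(- \frac{1}{376297}\right) = - \frac{122381}{376297}$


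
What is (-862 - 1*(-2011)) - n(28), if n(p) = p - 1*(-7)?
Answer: 1114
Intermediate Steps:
n(p) = 7 + p (n(p) = p + 7 = 7 + p)
(-862 - 1*(-2011)) - n(28) = (-862 - 1*(-2011)) - (7 + 28) = (-862 + 2011) - 1*35 = 1149 - 35 = 1114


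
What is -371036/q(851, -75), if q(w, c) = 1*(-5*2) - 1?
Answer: 371036/11 ≈ 33731.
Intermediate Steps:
q(w, c) = -11 (q(w, c) = 1*(-10) - 1 = -10 - 1 = -11)
-371036/q(851, -75) = -371036/(-11) = -371036*(-1/11) = 371036/11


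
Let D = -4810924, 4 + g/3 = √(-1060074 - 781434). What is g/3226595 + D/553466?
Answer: -7761454982686/892905314135 + 306*I*√177/3226595 ≈ -8.6924 + 0.0012617*I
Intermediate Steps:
g = -12 + 306*I*√177 (g = -12 + 3*√(-1060074 - 781434) = -12 + 3*√(-1841508) = -12 + 3*(102*I*√177) = -12 + 306*I*√177 ≈ -12.0 + 4071.1*I)
g/3226595 + D/553466 = (-12 + 306*I*√177)/3226595 - 4810924/553466 = (-12 + 306*I*√177)*(1/3226595) - 4810924*1/553466 = (-12/3226595 + 306*I*√177/3226595) - 2405462/276733 = -7761454982686/892905314135 + 306*I*√177/3226595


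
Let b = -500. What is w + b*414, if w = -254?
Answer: -207254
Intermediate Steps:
w + b*414 = -254 - 500*414 = -254 - 207000 = -207254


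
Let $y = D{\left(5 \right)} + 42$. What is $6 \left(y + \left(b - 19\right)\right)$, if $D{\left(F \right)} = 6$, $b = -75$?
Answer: $-276$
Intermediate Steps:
$y = 48$ ($y = 6 + 42 = 48$)
$6 \left(y + \left(b - 19\right)\right) = 6 \left(48 - 94\right) = 6 \left(-46\right) = -276$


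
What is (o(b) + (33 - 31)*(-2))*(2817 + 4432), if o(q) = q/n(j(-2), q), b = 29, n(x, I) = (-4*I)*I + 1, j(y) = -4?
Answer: -97723769/3363 ≈ -29059.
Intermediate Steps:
n(x, I) = 1 - 4*I² (n(x, I) = -4*I² + 1 = 1 - 4*I²)
o(q) = q/(1 - 4*q²)
(o(b) + (33 - 31)*(-2))*(2817 + 4432) = (-1*29/(-1 + 4*29²) + (33 - 31)*(-2))*(2817 + 4432) = (-1*29/(-1 + 4*841) + 2*(-2))*7249 = (-1*29/(-1 + 3364) - 4)*7249 = (-1*29/3363 - 4)*7249 = (-1*29*1/3363 - 4)*7249 = (-29/3363 - 4)*7249 = -13481/3363*7249 = -97723769/3363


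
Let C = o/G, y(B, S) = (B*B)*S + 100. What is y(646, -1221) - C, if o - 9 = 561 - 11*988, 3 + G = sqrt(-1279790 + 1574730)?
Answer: -150279948640322/294931 + 20596*sqrt(73735)/294931 ≈ -5.0954e+8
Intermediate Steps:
y(B, S) = 100 + S*B**2 (y(B, S) = B**2*S + 100 = S*B**2 + 100 = 100 + S*B**2)
G = -3 + 2*sqrt(73735) (G = -3 + sqrt(-1279790 + 1574730) = -3 + sqrt(294940) = -3 + 2*sqrt(73735) ≈ 540.08)
o = -10298 (o = 9 + (561 - 11*988) = 9 + (561 - 10868) = 9 - 10307 = -10298)
C = -10298/(-3 + 2*sqrt(73735)) ≈ -19.067
y(646, -1221) - C = (100 - 1221*646**2) - (-30894/294931 - 20596*sqrt(73735)/294931) = (100 - 1221*417316) + (30894/294931 + 20596*sqrt(73735)/294931) = (100 - 509542836) + (30894/294931 + 20596*sqrt(73735)/294931) = -509542736 + (30894/294931 + 20596*sqrt(73735)/294931) = -150279948640322/294931 + 20596*sqrt(73735)/294931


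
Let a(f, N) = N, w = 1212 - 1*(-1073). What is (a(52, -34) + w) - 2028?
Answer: 223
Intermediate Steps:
w = 2285 (w = 1212 + 1073 = 2285)
(a(52, -34) + w) - 2028 = (-34 + 2285) - 2028 = 2251 - 2028 = 223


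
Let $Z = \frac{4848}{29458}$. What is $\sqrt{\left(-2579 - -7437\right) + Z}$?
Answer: $\frac{\sqrt{1053946939474}}{14729} \approx 69.701$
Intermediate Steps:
$Z = \frac{2424}{14729}$ ($Z = 4848 \cdot \frac{1}{29458} = \frac{2424}{14729} \approx 0.16457$)
$\sqrt{\left(-2579 - -7437\right) + Z} = \sqrt{\left(-2579 - -7437\right) + \frac{2424}{14729}} = \sqrt{\left(-2579 + 7437\right) + \frac{2424}{14729}} = \sqrt{4858 + \frac{2424}{14729}} = \sqrt{\frac{71555906}{14729}} = \frac{\sqrt{1053946939474}}{14729}$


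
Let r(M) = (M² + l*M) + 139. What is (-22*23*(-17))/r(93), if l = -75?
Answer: 8602/1813 ≈ 4.7446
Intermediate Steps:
r(M) = 139 + M² - 75*M (r(M) = (M² - 75*M) + 139 = 139 + M² - 75*M)
(-22*23*(-17))/r(93) = (-22*23*(-17))/(139 + 93² - 75*93) = (-506*(-17))/(139 + 8649 - 6975) = 8602/1813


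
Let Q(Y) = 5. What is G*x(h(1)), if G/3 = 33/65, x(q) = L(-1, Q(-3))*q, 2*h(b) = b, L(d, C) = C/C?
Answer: 99/130 ≈ 0.76154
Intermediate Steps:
L(d, C) = 1
h(b) = b/2
x(q) = q (x(q) = 1*q = q)
G = 99/65 (G = 3*(33/65) = 99/65 ≈ 1.5231)
G*x(h(1)) = 99*((½)*1)/65 = (99/65)*(½) = 99/130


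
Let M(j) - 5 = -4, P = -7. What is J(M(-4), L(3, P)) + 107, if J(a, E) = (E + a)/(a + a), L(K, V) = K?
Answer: 109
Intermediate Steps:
M(j) = 1 (M(j) = 5 - 4 = 1)
J(a, E) = (E + a)/(2*a) (J(a, E) = (E + a)/((2*a)) = (E + a)*(1/(2*a)) = (E + a)/(2*a))
J(M(-4), L(3, P)) + 107 = (1/2)*(3 + 1)/1 + 107 = (1/2)*1*4 + 107 = 2 + 107 = 109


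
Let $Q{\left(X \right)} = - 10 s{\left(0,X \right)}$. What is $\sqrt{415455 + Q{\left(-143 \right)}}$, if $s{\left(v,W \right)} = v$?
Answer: $\sqrt{415455} \approx 644.56$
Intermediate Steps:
$Q{\left(X \right)} = 0$ ($Q{\left(X \right)} = \left(-10\right) 0 = 0$)
$\sqrt{415455 + Q{\left(-143 \right)}} = \sqrt{415455 + 0} = \sqrt{415455}$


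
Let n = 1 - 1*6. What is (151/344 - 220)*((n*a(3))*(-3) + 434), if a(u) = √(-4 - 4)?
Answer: -16389793/172 - 1132935*I*√2/172 ≈ -95290.0 - 9315.2*I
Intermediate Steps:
a(u) = 2*I*√2 (a(u) = √(-8) = 2*I*√2)
n = -5 (n = 1 - 6 = -5)
(151/344 - 220)*((n*a(3))*(-3) + 434) = (151/344 - 220)*(-10*I*√2*(-3) + 434) = (151*(1/344) - 220)*(-10*I*√2*(-3) + 434) = (151/344 - 220)*(30*I*√2 + 434) = -75529*(434 + 30*I*√2)/344 = -16389793/172 - 1132935*I*√2/172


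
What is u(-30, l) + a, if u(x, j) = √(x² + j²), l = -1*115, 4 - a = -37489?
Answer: 37493 + 5*√565 ≈ 37612.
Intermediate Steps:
a = 37493 (a = 4 - 1*(-37489) = 4 + 37489 = 37493)
l = -115
u(x, j) = √(j² + x²)
u(-30, l) + a = √((-115)² + (-30)²) + 37493 = √(13225 + 900) + 37493 = √14125 + 37493 = 5*√565 + 37493 = 37493 + 5*√565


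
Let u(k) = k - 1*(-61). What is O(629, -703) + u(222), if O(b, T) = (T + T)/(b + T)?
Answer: 302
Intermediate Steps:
O(b, T) = 2*T/(T + b) (O(b, T) = (2*T)/(T + b) = 2*T/(T + b))
u(k) = 61 + k (u(k) = k + 61 = 61 + k)
O(629, -703) + u(222) = 2*(-703)/(-703 + 629) + (61 + 222) = 2*(-703)/(-74) + 283 = 2*(-703)*(-1/74) + 283 = 19 + 283 = 302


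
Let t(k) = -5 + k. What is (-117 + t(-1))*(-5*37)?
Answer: 22755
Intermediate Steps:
(-117 + t(-1))*(-5*37) = (-117 + (-5 - 1))*(-5*37) = (-117 - 6)*(-185) = -123*(-185) = 22755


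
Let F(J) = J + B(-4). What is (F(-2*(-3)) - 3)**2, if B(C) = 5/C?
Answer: 49/16 ≈ 3.0625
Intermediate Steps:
F(J) = -5/4 + J (F(J) = J + 5/(-4) = J + 5*(-1/4) = J - 5/4 = -5/4 + J)
(F(-2*(-3)) - 3)**2 = ((-5/4 - 2*(-3)) - 3)**2 = ((-5/4 + 6) - 3)**2 = (19/4 - 3)**2 = (7/4)**2 = 49/16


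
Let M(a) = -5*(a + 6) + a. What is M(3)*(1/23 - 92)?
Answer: 88830/23 ≈ 3862.2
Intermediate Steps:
M(a) = -30 - 4*a (M(a) = -5*(6 + a) + a = (-30 - 5*a) + a = -30 - 4*a)
M(3)*(1/23 - 92) = (-30 - 4*3)*(1/23 - 92) = (-30 - 12)*(1/23 - 92) = -42*(-2115/23) = 88830/23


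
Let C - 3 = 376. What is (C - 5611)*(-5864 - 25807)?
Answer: 165702672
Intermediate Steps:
C = 379 (C = 3 + 376 = 379)
(C - 5611)*(-5864 - 25807) = (379 - 5611)*(-5864 - 25807) = -5232*(-31671) = 165702672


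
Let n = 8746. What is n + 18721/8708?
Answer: 76178889/8708 ≈ 8748.2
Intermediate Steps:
n + 18721/8708 = 8746 + 18721/8708 = 76178889/8708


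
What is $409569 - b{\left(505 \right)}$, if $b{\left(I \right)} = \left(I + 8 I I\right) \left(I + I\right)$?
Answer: $-2060702481$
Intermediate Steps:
$b{\left(I \right)} = 2 I \left(I + 8 I^{2}\right)$ ($b{\left(I \right)} = \left(I + 8 I^{2}\right) 2 I = 2 I \left(I + 8 I^{2}\right)$)
$409569 - b{\left(505 \right)} = 409569 - 505^{2} \left(2 + 16 \cdot 505\right) = 409569 - 255025 \left(2 + 8080\right) = 409569 - 255025 \cdot 8082 = 409569 - 2061112050 = -2060702481$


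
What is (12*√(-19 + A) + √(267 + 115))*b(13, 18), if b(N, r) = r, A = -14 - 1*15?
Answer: 18*√382 + 864*I*√3 ≈ 351.81 + 1496.5*I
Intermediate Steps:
A = -29 (A = -14 - 15 = -29)
(12*√(-19 + A) + √(267 + 115))*b(13, 18) = (12*√(-19 - 29) + √(267 + 115))*18 = (12*√(-48) + √382)*18 = (12*(4*I*√3) + √382)*18 = (48*I*√3 + √382)*18 = (√382 + 48*I*√3)*18 = 18*√382 + 864*I*√3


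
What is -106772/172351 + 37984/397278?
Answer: -17935793116/34235630289 ≈ -0.52389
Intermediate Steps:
-106772/172351 + 37984/397278 = -106772*1/172351 + 37984*(1/397278) = -106772/172351 + 18992/198639 = -17935793116/34235630289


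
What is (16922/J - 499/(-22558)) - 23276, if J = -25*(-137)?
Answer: -1797947091849/77261150 ≈ -23271.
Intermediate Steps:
J = 3425
(16922/J - 499/(-22558)) - 23276 = (16922/3425 - 499/(-22558)) - 23276 = (16922*(1/3425) - 499*(-1/22558)) - 23276 = (16922/3425 + 499/22558) - 23276 = 383435551/77261150 - 23276 = -1797947091849/77261150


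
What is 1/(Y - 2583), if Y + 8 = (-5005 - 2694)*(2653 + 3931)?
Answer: -1/50692807 ≈ -1.9727e-8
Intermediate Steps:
Y = -50690224 (Y = -8 + (-5005 - 2694)*(2653 + 3931) = -8 - 7699*6584 = -8 - 50690216 = -50690224)
1/(Y - 2583) = 1/(-50690224 - 2583) = 1/(-50692807) = -1/50692807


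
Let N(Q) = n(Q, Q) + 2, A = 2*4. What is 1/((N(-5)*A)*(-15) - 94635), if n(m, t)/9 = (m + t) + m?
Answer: -1/78675 ≈ -1.2711e-5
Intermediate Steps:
n(m, t) = 9*t + 18*m (n(m, t) = 9*((m + t) + m) = 9*(t + 2*m) = 9*t + 18*m)
A = 8
N(Q) = 2 + 27*Q (N(Q) = (9*Q + 18*Q) + 2 = 27*Q + 2 = 2 + 27*Q)
1/((N(-5)*A)*(-15) - 94635) = 1/(((2 + 27*(-5))*8)*(-15) - 94635) = 1/(((2 - 135)*8)*(-15) - 94635) = 1/(-133*8*(-15) - 94635) = 1/(-1064*(-15) - 94635) = 1/(15960 - 94635) = 1/(-78675) = -1/78675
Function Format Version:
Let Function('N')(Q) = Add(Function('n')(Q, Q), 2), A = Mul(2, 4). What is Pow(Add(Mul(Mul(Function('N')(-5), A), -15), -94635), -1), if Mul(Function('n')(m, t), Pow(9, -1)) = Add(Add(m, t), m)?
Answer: Rational(-1, 78675) ≈ -1.2711e-5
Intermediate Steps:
Function('n')(m, t) = Add(Mul(9, t), Mul(18, m)) (Function('n')(m, t) = Mul(9, Add(Add(m, t), m)) = Mul(9, Add(t, Mul(2, m))) = Add(Mul(9, t), Mul(18, m)))
A = 8
Function('N')(Q) = Add(2, Mul(27, Q)) (Function('N')(Q) = Add(Add(Mul(9, Q), Mul(18, Q)), 2) = Add(Mul(27, Q), 2) = Add(2, Mul(27, Q)))
Pow(Add(Mul(Mul(Function('N')(-5), A), -15), -94635), -1) = Pow(Add(Mul(Mul(Add(2, Mul(27, -5)), 8), -15), -94635), -1) = Pow(Add(Mul(Mul(Add(2, -135), 8), -15), -94635), -1) = Pow(Add(Mul(Mul(-133, 8), -15), -94635), -1) = Pow(Add(Mul(-1064, -15), -94635), -1) = Pow(Add(15960, -94635), -1) = Pow(-78675, -1) = Rational(-1, 78675)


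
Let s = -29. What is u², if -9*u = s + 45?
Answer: 256/81 ≈ 3.1605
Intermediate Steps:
u = -16/9 (u = -(-29 + 45)/9 = -⅑*16 = -16/9 ≈ -1.7778)
u² = (-16/9)² = 256/81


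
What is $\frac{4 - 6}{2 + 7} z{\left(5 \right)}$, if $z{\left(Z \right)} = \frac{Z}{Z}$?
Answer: $- \frac{2}{9} \approx -0.22222$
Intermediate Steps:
$z{\left(Z \right)} = 1$
$\frac{4 - 6}{2 + 7} z{\left(5 \right)} = \frac{4 - 6}{2 + 7} \cdot 1 = - \frac{2}{9} \cdot 1 = \left(-2\right) \frac{1}{9} \cdot 1 = \left(- \frac{2}{9}\right) 1 = - \frac{2}{9}$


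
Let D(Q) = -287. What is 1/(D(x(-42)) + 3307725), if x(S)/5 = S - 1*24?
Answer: 1/3307438 ≈ 3.0235e-7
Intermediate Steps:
x(S) = -120 + 5*S (x(S) = 5*(S - 1*24) = 5*(S - 24) = 5*(-24 + S) = -120 + 5*S)
1/(D(x(-42)) + 3307725) = 1/(-287 + 3307725) = 1/3307438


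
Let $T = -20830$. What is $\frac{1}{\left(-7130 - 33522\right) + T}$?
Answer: $- \frac{1}{61482} \approx -1.6265 \cdot 10^{-5}$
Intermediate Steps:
$\frac{1}{\left(-7130 - 33522\right) + T} = \frac{1}{\left(-7130 - 33522\right) - 20830} = \frac{1}{-40652 - 20830} = \frac{1}{-61482} = - \frac{1}{61482}$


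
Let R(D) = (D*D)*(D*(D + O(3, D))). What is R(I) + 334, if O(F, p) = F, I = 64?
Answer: 17563982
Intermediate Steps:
R(D) = D³*(3 + D) (R(D) = (D*D)*(D*(D + 3)) = D²*(D*(3 + D)) = D³*(3 + D))
R(I) + 334 = 64³*(3 + 64) + 334 = 262144*67 + 334 = 17563648 + 334 = 17563982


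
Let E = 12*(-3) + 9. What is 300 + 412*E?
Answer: -10824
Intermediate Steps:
E = -27 (E = -36 + 9 = -27)
300 + 412*E = 300 + 412*(-27) = 300 - 11124 = -10824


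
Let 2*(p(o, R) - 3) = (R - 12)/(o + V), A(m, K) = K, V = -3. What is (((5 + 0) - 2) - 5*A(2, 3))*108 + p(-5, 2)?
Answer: -10339/8 ≈ -1292.4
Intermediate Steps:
p(o, R) = 3 + (-12 + R)/(2*(-3 + o)) (p(o, R) = 3 + ((R - 12)/(o - 3))/2 = 3 + ((-12 + R)/(-3 + o))/2 = 3 + (-12 + R)/(2*(-3 + o)))
(((5 + 0) - 2) - 5*A(2, 3))*108 + p(-5, 2) = (((5 + 0) - 2) - 5*3)*108 + (-30 + 2 + 6*(-5))/(2*(-3 - 5)) = ((5 - 2) - 15)*108 + (½)*(-30 + 2 - 30)/(-8) = (3 - 15)*108 + (½)*(-⅛)*(-58) = -12*108 + 29/8 = -1296 + 29/8 = -10339/8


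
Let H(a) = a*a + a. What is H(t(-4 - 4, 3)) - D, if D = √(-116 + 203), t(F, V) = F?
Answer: 56 - √87 ≈ 46.673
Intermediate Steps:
H(a) = a + a² (H(a) = a² + a = a + a²)
D = √87 ≈ 9.3274
H(t(-4 - 4, 3)) - D = (-4 - 4)*(1 + (-4 - 4)) - √87 = -8*(1 - 8) - √87 = -8*(-7) - √87 = 56 - √87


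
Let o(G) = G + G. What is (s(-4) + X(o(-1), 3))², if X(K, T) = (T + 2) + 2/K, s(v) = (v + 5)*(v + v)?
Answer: 16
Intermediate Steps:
s(v) = 2*v*(5 + v) (s(v) = (5 + v)*(2*v) = 2*v*(5 + v))
o(G) = 2*G
X(K, T) = 2 + T + 2/K (X(K, T) = (2 + T) + 2/K = 2 + T + 2/K)
(s(-4) + X(o(-1), 3))² = (2*(-4)*(5 - 4) + (2 + 3 + 2/((2*(-1)))))² = (2*(-4)*1 + (2 + 3 + 2/(-2)))² = (-8 + (2 + 3 + 2*(-½)))² = (-8 + (2 + 3 - 1))² = (-8 + 4)² = (-4)² = 16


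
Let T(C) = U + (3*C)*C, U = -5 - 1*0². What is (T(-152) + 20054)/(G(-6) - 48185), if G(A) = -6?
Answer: -89361/48191 ≈ -1.8543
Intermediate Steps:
U = -5 (U = -5 - 1*0 = -5 + 0 = -5)
T(C) = -5 + 3*C² (T(C) = -5 + (3*C)*C = -5 + 3*C²)
(T(-152) + 20054)/(G(-6) - 48185) = ((-5 + 3*(-152)²) + 20054)/(-6 - 48185) = ((-5 + 3*23104) + 20054)/(-48191) = ((-5 + 69312) + 20054)*(-1/48191) = (69307 + 20054)*(-1/48191) = 89361*(-1/48191) = -89361/48191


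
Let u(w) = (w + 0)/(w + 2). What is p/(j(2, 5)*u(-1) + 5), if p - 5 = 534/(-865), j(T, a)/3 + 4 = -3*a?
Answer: 3791/53630 ≈ 0.070688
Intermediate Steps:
j(T, a) = -12 - 9*a (j(T, a) = -12 + 3*(-3*a) = -12 - 9*a)
u(w) = w/(2 + w)
p = 3791/865 (p = 5 + 534/(-865) = 5 + 534*(-1/865) = 5 - 534/865 = 3791/865 ≈ 4.3827)
p/(j(2, 5)*u(-1) + 5) = 3791/(865*((-12 - 9*5)*(-1/(2 - 1)) + 5)) = 3791/(865*((-12 - 45)*(-1/1) + 5)) = 3791/(865*(-(-57) + 5)) = 3791/(865*(-57*(-1) + 5)) = 3791/(865*(57 + 5)) = (3791/865)/62 = (3791/865)*(1/62) = 3791/53630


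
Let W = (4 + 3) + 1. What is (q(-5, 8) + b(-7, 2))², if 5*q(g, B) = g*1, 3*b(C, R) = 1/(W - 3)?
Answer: 196/225 ≈ 0.87111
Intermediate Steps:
W = 8 (W = 7 + 1 = 8)
b(C, R) = 1/15 (b(C, R) = 1/(3*(8 - 3)) = (⅓)/5 = (⅓)*(⅕) = 1/15)
q(g, B) = g/5 (q(g, B) = (g*1)/5 = g/5)
(q(-5, 8) + b(-7, 2))² = ((⅕)*(-5) + 1/15)² = (-1 + 1/15)² = (-14/15)² = 196/225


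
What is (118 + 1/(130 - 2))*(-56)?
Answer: -105735/16 ≈ -6608.4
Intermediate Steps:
(118 + 1/(130 - 2))*(-56) = (118 + 1/128)*(-56) = (15105/128)*(-56) = -105735/16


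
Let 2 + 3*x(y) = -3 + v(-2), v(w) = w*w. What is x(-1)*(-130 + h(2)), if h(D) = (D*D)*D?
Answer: 122/3 ≈ 40.667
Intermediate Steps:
v(w) = w²
h(D) = D³ (h(D) = D²*D = D³)
x(y) = -⅓ (x(y) = -⅔ + (-3 + (-2)²)/3 = -⅔ + (-3 + 4)/3 = -⅔ + (⅓)*1 = -⅔ + ⅓ = -⅓)
x(-1)*(-130 + h(2)) = -(-130 + 2³)/3 = -(-130 + 8)/3 = -⅓*(-122) = 122/3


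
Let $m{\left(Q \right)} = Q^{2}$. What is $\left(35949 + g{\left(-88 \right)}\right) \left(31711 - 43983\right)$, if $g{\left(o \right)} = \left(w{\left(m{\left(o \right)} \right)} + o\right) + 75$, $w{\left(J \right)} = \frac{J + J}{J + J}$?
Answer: $-441018864$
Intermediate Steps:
$w{\left(J \right)} = 1$ ($w{\left(J \right)} = \frac{2 J}{2 J} = 2 J \frac{1}{2 J} = 1$)
$g{\left(o \right)} = 76 + o$ ($g{\left(o \right)} = \left(1 + o\right) + 75 = 76 + o$)
$\left(35949 + g{\left(-88 \right)}\right) \left(31711 - 43983\right) = \left(35949 + \left(76 - 88\right)\right) \left(31711 - 43983\right) = \left(35949 - 12\right) \left(-12272\right) = 35937 \left(-12272\right) = -441018864$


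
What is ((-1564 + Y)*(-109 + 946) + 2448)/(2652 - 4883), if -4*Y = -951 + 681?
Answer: 2500245/4462 ≈ 560.34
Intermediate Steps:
Y = 135/2 (Y = -(-951 + 681)/4 = -¼*(-270) = 135/2 ≈ 67.500)
((-1564 + Y)*(-109 + 946) + 2448)/(2652 - 4883) = ((-1564 + 135/2)*(-109 + 946) + 2448)/(2652 - 4883) = (-2993/2*837 + 2448)/(-2231) = (-2505141/2 + 2448)*(-1/2231) = -2500245/2*(-1/2231) = 2500245/4462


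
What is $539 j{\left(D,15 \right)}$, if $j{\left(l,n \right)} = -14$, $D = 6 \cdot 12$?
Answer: $-7546$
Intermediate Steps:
$D = 72$
$539 j{\left(D,15 \right)} = 539 \left(-14\right) = -7546$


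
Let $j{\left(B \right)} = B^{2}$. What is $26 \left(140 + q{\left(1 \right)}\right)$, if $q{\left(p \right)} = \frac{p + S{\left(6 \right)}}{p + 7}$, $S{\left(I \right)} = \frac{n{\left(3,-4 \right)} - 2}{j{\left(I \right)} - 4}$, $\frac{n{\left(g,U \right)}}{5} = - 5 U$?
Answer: $\frac{233805}{64} \approx 3653.2$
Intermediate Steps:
$n{\left(g,U \right)} = - 25 U$ ($n{\left(g,U \right)} = 5 \left(- 5 U\right) = - 25 U$)
$S{\left(I \right)} = \frac{98}{-4 + I^{2}}$ ($S{\left(I \right)} = \frac{\left(-25\right) \left(-4\right) - 2}{I^{2} - 4} = \frac{100 - 2}{-4 + I^{2}} = \frac{98}{-4 + I^{2}}$)
$q{\left(p \right)} = \frac{\frac{49}{16} + p}{7 + p}$ ($q{\left(p \right)} = \frac{p + \frac{98}{-4 + 6^{2}}}{p + 7} = \frac{p + \frac{98}{-4 + 36}}{7 + p} = \frac{p + \frac{98}{32}}{7 + p} = \frac{p + 98 \cdot \frac{1}{32}}{7 + p} = \frac{p + \frac{49}{16}}{7 + p} = \frac{\frac{49}{16} + p}{7 + p}$)
$26 \left(140 + q{\left(1 \right)}\right) = 26 \left(140 + \frac{\frac{49}{16} + 1}{7 + 1}\right) = 26 \left(140 + \frac{1}{8} \cdot \frac{65}{16}\right) = 26 \left(140 + \frac{65}{128}\right) = 26 \cdot \frac{17985}{128} = \frac{233805}{64}$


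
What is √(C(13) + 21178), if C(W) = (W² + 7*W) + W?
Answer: √21451 ≈ 146.46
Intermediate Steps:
C(W) = W² + 8*W
√(C(13) + 21178) = √(13*(8 + 13) + 21178) = √(13*21 + 21178) = √(273 + 21178) = √21451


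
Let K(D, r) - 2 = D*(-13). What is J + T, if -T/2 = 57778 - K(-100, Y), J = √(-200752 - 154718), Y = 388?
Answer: -112952 + 17*I*√1230 ≈ -1.1295e+5 + 596.21*I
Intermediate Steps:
K(D, r) = 2 - 13*D (K(D, r) = 2 + D*(-13) = 2 - 13*D)
J = 17*I*√1230 (J = √(-355470) = 17*I*√1230 ≈ 596.21*I)
T = -112952 (T = -2*(57778 - (2 - 13*(-100))) = -2*(57778 - (2 + 1300)) = -2*(57778 - 1*1302) = -2*(57778 - 1302) = -2*56476 = -112952)
J + T = 17*I*√1230 - 112952 = -112952 + 17*I*√1230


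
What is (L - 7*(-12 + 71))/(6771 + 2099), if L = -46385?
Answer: -23399/4435 ≈ -5.2760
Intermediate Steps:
(L - 7*(-12 + 71))/(6771 + 2099) = (-46385 - 7*(-12 + 71))/(6771 + 2099) = (-46385 - 7*59)/8870 = (-46385 - 413)*(1/8870) = -46798*1/8870 = -23399/4435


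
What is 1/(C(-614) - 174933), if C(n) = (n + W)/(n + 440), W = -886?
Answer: -29/5072807 ≈ -5.7168e-6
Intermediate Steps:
C(n) = (-886 + n)/(440 + n) (C(n) = (n - 886)/(n + 440) = (-886 + n)/(440 + n))
1/(C(-614) - 174933) = 1/((-886 - 614)/(440 - 614) - 174933) = 1/(-1500/(-174) - 174933) = 1/(-1/174*(-1500) - 174933) = 1/(250/29 - 174933) = 1/(-5072807/29) = -29/5072807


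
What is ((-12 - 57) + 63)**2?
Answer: 36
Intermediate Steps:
((-12 - 57) + 63)**2 = (-69 + 63)**2 = (-6)**2 = 36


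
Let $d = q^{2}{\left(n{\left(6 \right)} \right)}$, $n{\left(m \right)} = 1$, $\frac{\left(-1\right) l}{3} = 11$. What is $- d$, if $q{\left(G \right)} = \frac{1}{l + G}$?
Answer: $- \frac{1}{1024} \approx -0.00097656$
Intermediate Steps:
$l = -33$ ($l = \left(-3\right) 11 = -33$)
$q{\left(G \right)} = \frac{1}{-33 + G}$
$d = \frac{1}{1024}$ ($d = \left(\frac{1}{-33 + 1}\right)^{2} = \left(\frac{1}{-32}\right)^{2} = \left(- \frac{1}{32}\right)^{2} = \frac{1}{1024} \approx 0.00097656$)
$- d = \left(-1\right) \frac{1}{1024} = - \frac{1}{1024}$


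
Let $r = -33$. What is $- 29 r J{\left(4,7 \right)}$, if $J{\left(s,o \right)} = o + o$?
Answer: $13398$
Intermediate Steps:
$J{\left(s,o \right)} = 2 o$
$- 29 r J{\left(4,7 \right)} = \left(-29\right) \left(-33\right) 2 \cdot 7 = 957 \cdot 14 = 13398$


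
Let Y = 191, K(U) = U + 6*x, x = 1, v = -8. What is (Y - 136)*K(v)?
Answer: -110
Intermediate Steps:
K(U) = 6 + U (K(U) = U + 6*1 = U + 6 = 6 + U)
(Y - 136)*K(v) = (191 - 136)*(6 - 8) = 55*(-2) = -110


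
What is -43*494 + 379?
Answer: -20863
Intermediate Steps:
-43*494 + 379 = -21242 + 379 = -20863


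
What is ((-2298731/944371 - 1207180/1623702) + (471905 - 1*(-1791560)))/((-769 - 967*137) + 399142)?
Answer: 867685120791552647/101928941423234787 ≈ 8.5126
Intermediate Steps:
((-2298731/944371 - 1207180/1623702) + (471905 - 1*(-1791560)))/((-769 - 967*137) + 399142) = ((-2298731*1/944371 - 1207180*1/1623702) + (471905 + 1791560))/((-769 - 132479) + 399142) = ((-2298731/944371 - 603590/811851) + 2263465)/(-133248 + 399142) = (-2436239952971/766688540721 + 2263465)/265894 = (1735370241583105294/766688540721)*(1/265894) = 867685120791552647/101928941423234787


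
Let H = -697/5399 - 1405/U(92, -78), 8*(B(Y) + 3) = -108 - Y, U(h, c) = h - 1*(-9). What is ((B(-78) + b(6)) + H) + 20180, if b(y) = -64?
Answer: 43831591695/2181196 ≈ 20095.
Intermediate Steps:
U(h, c) = 9 + h (U(h, c) = h + 9 = 9 + h)
B(Y) = -33/2 - Y/8 (B(Y) = -3 + (-108 - Y)/8 = -3 + (-27/2 - Y/8) = -33/2 - Y/8)
H = -7655992/545299 (H = -697/5399 - 1405/(9 + 92) = -697*1/5399 - 1405/101 = -697/5399 - 1405*1/101 = -697/5399 - 1405/101 = -7655992/545299 ≈ -14.040)
((B(-78) + b(6)) + H) + 20180 = (((-33/2 - ⅛*(-78)) - 64) - 7655992/545299) + 20180 = (((-33/2 + 39/4) - 64) - 7655992/545299) + 20180 = ((-27/4 - 64) - 7655992/545299) + 20180 = (-283/4 - 7655992/545299) + 20180 = -184943585/2181196 + 20180 = 43831591695/2181196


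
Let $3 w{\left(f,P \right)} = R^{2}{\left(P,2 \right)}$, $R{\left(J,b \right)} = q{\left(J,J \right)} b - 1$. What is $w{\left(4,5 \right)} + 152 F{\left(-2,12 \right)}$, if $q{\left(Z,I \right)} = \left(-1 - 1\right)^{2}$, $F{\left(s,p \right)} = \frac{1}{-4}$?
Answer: $- \frac{65}{3} \approx -21.667$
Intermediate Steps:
$F{\left(s,p \right)} = - \frac{1}{4}$
$q{\left(Z,I \right)} = 4$ ($q{\left(Z,I \right)} = \left(-2\right)^{2} = 4$)
$R{\left(J,b \right)} = -1 + 4 b$ ($R{\left(J,b \right)} = 4 b - 1 = -1 + 4 b$)
$w{\left(f,P \right)} = \frac{49}{3}$ ($w{\left(f,P \right)} = \frac{\left(-1 + 4 \cdot 2\right)^{2}}{3} = \frac{\left(-1 + 8\right)^{2}}{3} = \frac{7^{2}}{3} = \frac{1}{3} \cdot 49 = \frac{49}{3}$)
$w{\left(4,5 \right)} + 152 F{\left(-2,12 \right)} = \frac{49}{3} + 152 \left(- \frac{1}{4}\right) = \frac{49}{3} - 38 = - \frac{65}{3}$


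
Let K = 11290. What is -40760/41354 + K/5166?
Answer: 64080125/53408691 ≈ 1.1998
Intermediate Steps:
-40760/41354 + K/5166 = -40760/41354 + 11290/5166 = -40760*1/41354 + 11290*(1/5166) = -20380/20677 + 5645/2583 = 64080125/53408691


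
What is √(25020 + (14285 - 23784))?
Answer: √15521 ≈ 124.58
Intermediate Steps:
√(25020 + (14285 - 23784)) = √(25020 - 9499) = √15521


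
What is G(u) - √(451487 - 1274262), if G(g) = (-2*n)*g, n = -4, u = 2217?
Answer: 17736 - 5*I*√32911 ≈ 17736.0 - 907.07*I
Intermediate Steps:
G(g) = 8*g (G(g) = (-2*(-4))*g = 8*g)
G(u) - √(451487 - 1274262) = 8*2217 - √(451487 - 1274262) = 17736 - √(-822775) = 17736 - 5*I*√32911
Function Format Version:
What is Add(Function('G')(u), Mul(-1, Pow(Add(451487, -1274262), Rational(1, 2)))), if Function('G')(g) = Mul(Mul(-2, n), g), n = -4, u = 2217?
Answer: Add(17736, Mul(-5, I, Pow(32911, Rational(1, 2)))) ≈ Add(17736., Mul(-907.07, I))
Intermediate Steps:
Function('G')(g) = Mul(8, g) (Function('G')(g) = Mul(Mul(-2, -4), g) = Mul(8, g))
Add(Function('G')(u), Mul(-1, Pow(Add(451487, -1274262), Rational(1, 2)))) = Add(Mul(8, 2217), Mul(-1, Pow(Add(451487, -1274262), Rational(1, 2)))) = Add(17736, Mul(-1, Pow(-822775, Rational(1, 2)))) = Add(17736, Mul(-1, Mul(5, I, Pow(32911, Rational(1, 2))))) = Add(17736, Mul(-5, I, Pow(32911, Rational(1, 2))))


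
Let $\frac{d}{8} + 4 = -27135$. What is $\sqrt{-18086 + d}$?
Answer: $i \sqrt{235198} \approx 484.97 i$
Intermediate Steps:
$d = -217112$ ($d = -32 + 8 \left(-27135\right) = -32 - 217080 = -217112$)
$\sqrt{-18086 + d} = \sqrt{-18086 - 217112} = \sqrt{-235198} = i \sqrt{235198}$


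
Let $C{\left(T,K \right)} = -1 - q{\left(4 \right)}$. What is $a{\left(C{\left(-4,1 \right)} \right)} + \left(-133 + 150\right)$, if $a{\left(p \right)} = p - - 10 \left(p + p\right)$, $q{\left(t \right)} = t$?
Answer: $-88$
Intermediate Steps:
$C{\left(T,K \right)} = -5$ ($C{\left(T,K \right)} = -1 - 4 = -5$)
$a{\left(p \right)} = 21 p$ ($a{\left(p \right)} = p - - 10 \cdot 2 p = p - - 20 p = p + 20 p = 21 p$)
$a{\left(C{\left(-4,1 \right)} \right)} + \left(-133 + 150\right) = 21 \left(-5\right) + \left(-133 + 150\right) = -105 + 17 = -88$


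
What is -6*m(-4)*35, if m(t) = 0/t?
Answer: 0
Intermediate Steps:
m(t) = 0
-6*m(-4)*35 = -6*0*35 = 0*35 = 0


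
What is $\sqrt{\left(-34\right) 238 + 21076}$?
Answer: $2 \sqrt{3246} \approx 113.95$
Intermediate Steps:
$\sqrt{\left(-34\right) 238 + 21076} = \sqrt{-8092 + 21076} = \sqrt{12984} = 2 \sqrt{3246}$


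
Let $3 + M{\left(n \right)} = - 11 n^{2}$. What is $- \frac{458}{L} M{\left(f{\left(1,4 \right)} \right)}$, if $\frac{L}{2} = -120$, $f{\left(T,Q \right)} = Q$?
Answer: $- \frac{40991}{120} \approx -341.59$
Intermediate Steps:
$M{\left(n \right)} = -3 - 11 n^{2}$
$L = -240$ ($L = 2 \left(-120\right) = -240$)
$- \frac{458}{L} M{\left(f{\left(1,4 \right)} \right)} = - \frac{458}{-240} \left(-3 - 11 \cdot 4^{2}\right) = \left(-458\right) \left(- \frac{1}{240}\right) \left(-3 - 176\right) = \frac{229 \left(-3 - 176\right)}{120} = \frac{229}{120} \left(-179\right) = - \frac{40991}{120}$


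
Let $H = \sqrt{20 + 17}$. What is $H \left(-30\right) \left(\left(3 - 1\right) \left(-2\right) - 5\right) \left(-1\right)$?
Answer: $- 270 \sqrt{37} \approx -1642.3$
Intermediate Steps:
$H = \sqrt{37} \approx 6.0828$
$H \left(-30\right) \left(\left(3 - 1\right) \left(-2\right) - 5\right) \left(-1\right) = \sqrt{37} \left(-30\right) \left(\left(3 - 1\right) \left(-2\right) - 5\right) \left(-1\right) = - 30 \sqrt{37} \left(2 \left(-2\right) - 5\right) \left(-1\right) = - 30 \sqrt{37} \left(-4 - 5\right) \left(-1\right) = - 30 \sqrt{37} \left(\left(-9\right) \left(-1\right)\right) = - 30 \sqrt{37} \cdot 9 = - 270 \sqrt{37}$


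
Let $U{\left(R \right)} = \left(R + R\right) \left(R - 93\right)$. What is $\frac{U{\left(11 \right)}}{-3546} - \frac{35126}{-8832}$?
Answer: $\frac{11707477}{2609856} \approx 4.4859$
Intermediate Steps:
$U{\left(R \right)} = 2 R \left(-93 + R\right)$
$\frac{U{\left(11 \right)}}{-3546} - \frac{35126}{-8832} = \frac{2 \cdot 11 \left(-93 + 11\right)}{-3546} - \frac{35126}{-8832} = 2 \cdot 11 \left(-82\right) \left(- \frac{1}{3546}\right) - - \frac{17563}{4416} = \left(-1804\right) \left(- \frac{1}{3546}\right) + \frac{17563}{4416} = \frac{902}{1773} + \frac{17563}{4416} = \frac{11707477}{2609856}$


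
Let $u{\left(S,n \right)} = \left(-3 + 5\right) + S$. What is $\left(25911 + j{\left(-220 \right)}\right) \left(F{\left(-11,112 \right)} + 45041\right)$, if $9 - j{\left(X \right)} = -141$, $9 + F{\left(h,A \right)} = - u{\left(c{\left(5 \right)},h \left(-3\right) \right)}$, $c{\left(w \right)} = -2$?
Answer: $1173578952$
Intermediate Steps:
$u{\left(S,n \right)} = 2 + S$
$F{\left(h,A \right)} = -9$ ($F{\left(h,A \right)} = -9 - \left(2 - 2\right) = -9 - 0 = -9 + 0 = -9$)
$j{\left(X \right)} = 150$ ($j{\left(X \right)} = 9 - -141 = 9 + 141 = 150$)
$\left(25911 + j{\left(-220 \right)}\right) \left(F{\left(-11,112 \right)} + 45041\right) = \left(25911 + 150\right) \left(-9 + 45041\right) = 26061 \cdot 45032 = 1173578952$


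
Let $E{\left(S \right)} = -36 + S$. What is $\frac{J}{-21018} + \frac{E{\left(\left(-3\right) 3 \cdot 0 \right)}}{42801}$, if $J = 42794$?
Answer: $- \frac{305397107}{149931903} \approx -2.0369$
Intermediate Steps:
$\frac{J}{-21018} + \frac{E{\left(\left(-3\right) 3 \cdot 0 \right)}}{42801} = \frac{42794}{-21018} + \frac{-36 + \left(-3\right) 3 \cdot 0}{42801} = 42794 \left(- \frac{1}{21018}\right) + \left(-36 - 0\right) \frac{1}{42801} = - \frac{21397}{10509} + \left(-36 + 0\right) \frac{1}{42801} = - \frac{21397}{10509} - \frac{12}{14267} = - \frac{305397107}{149931903}$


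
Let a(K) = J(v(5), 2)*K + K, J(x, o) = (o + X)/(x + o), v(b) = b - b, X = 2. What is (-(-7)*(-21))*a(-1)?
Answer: 441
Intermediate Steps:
v(b) = 0
J(x, o) = (2 + o)/(o + x) (J(x, o) = (o + 2)/(x + o) = (2 + o)/(o + x))
a(K) = 3*K (a(K) = ((2 + 2)/(2 + 0))*K + K = (4/2)*K + K = ((½)*4)*K + K = 2*K + K = 3*K)
(-(-7)*(-21))*a(-1) = (-(-7)*(-21))*(3*(-1)) = -7*21*(-3) = -147*(-3) = 441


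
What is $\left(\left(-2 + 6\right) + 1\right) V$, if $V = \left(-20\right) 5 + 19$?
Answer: $-405$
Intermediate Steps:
$V = -81$ ($V = -100 + 19 = -81$)
$\left(\left(-2 + 6\right) + 1\right) V = \left(\left(-2 + 6\right) + 1\right) \left(-81\right) = \left(4 + 1\right) \left(-81\right) = 5 \left(-81\right) = -405$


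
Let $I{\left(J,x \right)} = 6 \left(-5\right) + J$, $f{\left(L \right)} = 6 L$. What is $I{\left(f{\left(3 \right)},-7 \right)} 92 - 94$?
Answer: $-1198$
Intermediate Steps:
$I{\left(J,x \right)} = -30 + J$
$I{\left(f{\left(3 \right)},-7 \right)} 92 - 94 = \left(-30 + 6 \cdot 3\right) 92 - 94 = \left(-30 + 18\right) 92 - 94 = \left(-12\right) 92 - 94 = -1104 - 94 = -1198$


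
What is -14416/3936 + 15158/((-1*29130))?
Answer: -4995833/1194330 ≈ -4.1830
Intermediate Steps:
-14416/3936 + 15158/((-1*29130)) = -14416*1/3936 + 15158/(-29130) = -901/246 + 15158*(-1/29130) = -901/246 - 7579/14565 = -4995833/1194330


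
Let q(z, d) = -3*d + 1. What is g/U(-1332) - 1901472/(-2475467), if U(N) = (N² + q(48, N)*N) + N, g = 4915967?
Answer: -125976140575/204433966728 ≈ -0.61622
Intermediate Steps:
q(z, d) = 1 - 3*d
U(N) = N + N² + N*(1 - 3*N) (U(N) = (N² + (1 - 3*N)*N) + N = (N² + N*(1 - 3*N)) + N = N + N² + N*(1 - 3*N))
g/U(-1332) - 1901472/(-2475467) = 4915967/((2*(-1332)*(1 - 1*(-1332)))) - 1901472/(-2475467) = 4915967/((2*(-1332)*(1 + 1332))) - 1901472*(-1/2475467) = 4915967/((2*(-1332)*1333)) + 1901472/2475467 = 4915967/(-3551112) + 1901472/2475467 = 4915967*(-1/3551112) + 1901472/2475467 = -4915967/3551112 + 1901472/2475467 = -125976140575/204433966728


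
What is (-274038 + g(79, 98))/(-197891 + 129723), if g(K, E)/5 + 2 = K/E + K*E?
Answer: 23062729/6680464 ≈ 3.4523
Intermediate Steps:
g(K, E) = -10 + 5*E*K + 5*K/E (g(K, E) = -10 + 5*(K/E + K*E) = -10 + 5*(K/E + E*K) = -10 + 5*(E*K + K/E) = -10 + (5*E*K + 5*K/E) = -10 + 5*E*K + 5*K/E)
(-274038 + g(79, 98))/(-197891 + 129723) = (-274038 + (-10 + 5*98*79 + 5*79/98))/(-197891 + 129723) = (-274038 + (-10 + 38710 + 5*79*(1/98)))/(-68168) = (-274038 + (-10 + 38710 + 395/98))*(-1/68168) = (-274038 + 3792995/98)*(-1/68168) = -23062729/98*(-1/68168) = 23062729/6680464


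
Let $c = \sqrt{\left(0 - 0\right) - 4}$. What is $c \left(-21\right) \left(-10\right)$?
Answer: $420 i \approx 420.0 i$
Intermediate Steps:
$c = 2 i$ ($c = \sqrt{\left(0 + 0\right) - 4} = \sqrt{0 - 4} = \sqrt{-4} = 2 i \approx 2.0 i$)
$c \left(-21\right) \left(-10\right) = 2 i \left(-21\right) \left(-10\right) = - 42 i \left(-10\right) = 420 i$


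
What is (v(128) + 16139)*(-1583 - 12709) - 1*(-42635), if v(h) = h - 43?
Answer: -231830773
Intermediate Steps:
v(h) = -43 + h
(v(128) + 16139)*(-1583 - 12709) - 1*(-42635) = ((-43 + 128) + 16139)*(-1583 - 12709) - 1*(-42635) = (85 + 16139)*(-14292) + 42635 = 16224*(-14292) + 42635 = -231873408 + 42635 = -231830773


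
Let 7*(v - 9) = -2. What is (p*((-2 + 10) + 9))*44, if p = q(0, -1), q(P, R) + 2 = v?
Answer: 35156/7 ≈ 5022.3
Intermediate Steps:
v = 61/7 (v = 9 + (⅐)*(-2) = 9 - 2/7 = 61/7 ≈ 8.7143)
q(P, R) = 47/7 (q(P, R) = -2 + 61/7 = 47/7)
p = 47/7 ≈ 6.7143
(p*((-2 + 10) + 9))*44 = (47*((-2 + 10) + 9)/7)*44 = (47*(8 + 9)/7)*44 = ((47/7)*17)*44 = (799/7)*44 = 35156/7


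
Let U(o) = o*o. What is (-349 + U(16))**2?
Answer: 8649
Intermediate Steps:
U(o) = o**2
(-349 + U(16))**2 = (-349 + 16**2)**2 = (-349 + 256)**2 = (-93)**2 = 8649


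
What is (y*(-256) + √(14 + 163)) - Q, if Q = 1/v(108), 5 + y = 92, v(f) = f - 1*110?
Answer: -44543/2 + √177 ≈ -22258.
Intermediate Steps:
v(f) = -110 + f (v(f) = f - 110 = -110 + f)
y = 87 (y = -5 + 92 = 87)
Q = -½ (Q = 1/(-110 + 108) = 1/(-2) = -½ ≈ -0.50000)
(y*(-256) + √(14 + 163)) - Q = (87*(-256) + √(14 + 163)) - 1*(-½) = (-22272 + √177) + ½ = -44543/2 + √177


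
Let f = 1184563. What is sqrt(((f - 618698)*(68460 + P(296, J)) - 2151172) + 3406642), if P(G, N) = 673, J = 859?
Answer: sqrt(39121200515) ≈ 1.9779e+5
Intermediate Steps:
sqrt(((f - 618698)*(68460 + P(296, J)) - 2151172) + 3406642) = sqrt(((1184563 - 618698)*(68460 + 673) - 2151172) + 3406642) = sqrt((565865*69133 - 2151172) + 3406642) = sqrt((39119945045 - 2151172) + 3406642) = sqrt(39117793873 + 3406642) = sqrt(39121200515)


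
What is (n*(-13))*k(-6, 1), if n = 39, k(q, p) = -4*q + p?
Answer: -12675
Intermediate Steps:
k(q, p) = p - 4*q
(n*(-13))*k(-6, 1) = (39*(-13))*(1 - 4*(-6)) = -507*(1 + 24) = -507*25 = -12675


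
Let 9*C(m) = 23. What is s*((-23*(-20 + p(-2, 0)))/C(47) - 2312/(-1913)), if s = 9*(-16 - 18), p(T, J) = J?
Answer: -106075512/1913 ≈ -55450.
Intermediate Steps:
C(m) = 23/9 (C(m) = (1/9)*23 = 23/9)
s = -306 (s = 9*(-34) = -306)
s*((-23*(-20 + p(-2, 0)))/C(47) - 2312/(-1913)) = -306*((-23*(-20 + 0))/(23/9) - 2312/(-1913)) = -306*(-23*(-20)*(9/23) - 2312*(-1/1913)) = -306*(460*(9/23) + 2312/1913) = -306*(180 + 2312/1913) = -306*346652/1913 = -106075512/1913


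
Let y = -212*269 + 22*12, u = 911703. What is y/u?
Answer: -56764/911703 ≈ -0.062262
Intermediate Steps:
y = -56764 (y = -57028 + 264 = -56764)
y/u = -56764/911703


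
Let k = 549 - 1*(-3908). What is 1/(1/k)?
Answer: 4457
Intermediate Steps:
k = 4457 (k = 549 + 3908 = 4457)
1/(1/k) = 1/(1/4457) = 4457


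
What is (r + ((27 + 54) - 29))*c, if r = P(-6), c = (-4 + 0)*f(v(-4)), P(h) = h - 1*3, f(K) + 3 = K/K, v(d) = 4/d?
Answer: 344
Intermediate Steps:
f(K) = -2 (f(K) = -3 + K/K = -3 + 1 = -2)
P(h) = -3 + h (P(h) = h - 3 = -3 + h)
c = 8 (c = (-4 + 0)*(-2) = -4*(-2) = 8)
r = -9 (r = -3 - 6 = -9)
(r + ((27 + 54) - 29))*c = (-9 + ((27 + 54) - 29))*8 = (-9 + (81 - 29))*8 = (-9 + 52)*8 = 43*8 = 344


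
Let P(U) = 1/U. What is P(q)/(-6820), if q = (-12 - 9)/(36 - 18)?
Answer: 3/23870 ≈ 0.00012568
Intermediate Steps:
q = -7/6 (q = -21/18 = -21*1/18 = -7/6 ≈ -1.1667)
P(q)/(-6820) = 1/(-7/6*(-6820)) = -6/7*(-1/6820) = 3/23870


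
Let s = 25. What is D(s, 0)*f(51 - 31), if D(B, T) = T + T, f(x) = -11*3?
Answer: 0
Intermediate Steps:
f(x) = -33
D(B, T) = 2*T
D(s, 0)*f(51 - 31) = (2*0)*(-33) = 0*(-33) = 0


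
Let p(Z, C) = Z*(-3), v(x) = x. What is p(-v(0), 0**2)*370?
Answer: 0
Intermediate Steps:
p(Z, C) = -3*Z
p(-v(0), 0**2)*370 = -(-3)*0*370 = -3*0*370 = 0*370 = 0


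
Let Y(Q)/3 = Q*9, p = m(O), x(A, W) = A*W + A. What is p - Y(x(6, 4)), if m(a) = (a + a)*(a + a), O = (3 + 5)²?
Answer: 15574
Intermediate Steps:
x(A, W) = A + A*W
O = 64 (O = 8² = 64)
m(a) = 4*a² (m(a) = (2*a)*(2*a) = 4*a²)
p = 16384 (p = 4*64² = 4*4096 = 16384)
Y(Q) = 27*Q (Y(Q) = 3*(Q*9) = 3*(9*Q) = 27*Q)
p - Y(x(6, 4)) = 16384 - 27*6*(1 + 4) = 16384 - 27*6*5 = 16384 - 27*30 = 16384 - 1*810 = 16384 - 810 = 15574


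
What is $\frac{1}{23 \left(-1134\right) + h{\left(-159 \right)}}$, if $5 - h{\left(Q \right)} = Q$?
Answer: $- \frac{1}{25918} \approx -3.8583 \cdot 10^{-5}$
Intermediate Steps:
$h{\left(Q \right)} = 5 - Q$
$\frac{1}{23 \left(-1134\right) + h{\left(-159 \right)}} = \frac{1}{23 \left(-1134\right) + \left(5 - -159\right)} = \frac{1}{-26082 + \left(5 + 159\right)} = \frac{1}{-26082 + 164} = \frac{1}{-25918} = - \frac{1}{25918}$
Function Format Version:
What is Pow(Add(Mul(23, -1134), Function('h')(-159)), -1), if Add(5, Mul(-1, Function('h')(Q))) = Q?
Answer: Rational(-1, 25918) ≈ -3.8583e-5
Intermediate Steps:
Function('h')(Q) = Add(5, Mul(-1, Q))
Pow(Add(Mul(23, -1134), Function('h')(-159)), -1) = Pow(Add(Mul(23, -1134), Add(5, Mul(-1, -159))), -1) = Pow(Add(-26082, Add(5, 159)), -1) = Pow(Add(-26082, 164), -1) = Pow(-25918, -1) = Rational(-1, 25918)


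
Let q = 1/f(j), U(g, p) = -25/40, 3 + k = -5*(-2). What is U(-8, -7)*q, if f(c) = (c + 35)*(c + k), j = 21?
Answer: -5/12544 ≈ -0.00039860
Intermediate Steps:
k = 7 (k = -3 - 5*(-2) = -3 + 10 = 7)
U(g, p) = -5/8 (U(g, p) = -25*1/40 = -5/8)
f(c) = (7 + c)*(35 + c) (f(c) = (c + 35)*(c + 7) = (35 + c)*(7 + c) = (7 + c)*(35 + c))
q = 1/1568 (q = 1/(245 + 21² + 42*21) = 1/(245 + 441 + 882) = 1/1568 ≈ 0.00063775)
U(-8, -7)*q = -5/8*1/1568 = -5/12544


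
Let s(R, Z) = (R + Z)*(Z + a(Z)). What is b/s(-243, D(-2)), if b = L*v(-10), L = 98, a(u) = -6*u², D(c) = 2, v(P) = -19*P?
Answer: 9310/2651 ≈ 3.5119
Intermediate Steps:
s(R, Z) = (R + Z)*(Z - 6*Z²)
b = 18620 (b = 98*(-19*(-10)) = 98*190 = 18620)
b/s(-243, D(-2)) = 18620/((2*(-243 + 2 - 6*2² - 6*(-243)*2))) = 18620/((2*(-243 + 2 - 6*4 + 2916))) = 18620/((2*(-243 + 2 - 24 + 2916))) = 18620/((2*2651)) = 18620/5302 = 18620*(1/5302) = 9310/2651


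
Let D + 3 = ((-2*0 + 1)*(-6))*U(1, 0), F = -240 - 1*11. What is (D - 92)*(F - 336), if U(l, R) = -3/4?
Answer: 106247/2 ≈ 53124.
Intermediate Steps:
F = -251 (F = -240 - 11 = -251)
U(l, R) = -3/4 (U(l, R) = -3*1/4 = -3/4)
D = 3/2 (D = -3 + ((-2*0 + 1)*(-6))*(-3/4) = -3 + ((0 + 1)*(-6))*(-3/4) = -3 + (1*(-6))*(-3/4) = -3 - 6*(-3/4) = -3 + 9/2 = 3/2 ≈ 1.5000)
(D - 92)*(F - 336) = (3/2 - 92)*(-251 - 336) = -181/2*(-587) = 106247/2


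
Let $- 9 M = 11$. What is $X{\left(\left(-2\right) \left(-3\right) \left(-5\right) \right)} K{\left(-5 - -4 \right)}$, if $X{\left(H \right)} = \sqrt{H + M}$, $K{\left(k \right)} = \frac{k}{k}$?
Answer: $\frac{i \sqrt{281}}{3} \approx 5.5877 i$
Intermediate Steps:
$M = - \frac{11}{9}$ ($M = \left(- \frac{1}{9}\right) 11 = - \frac{11}{9} \approx -1.2222$)
$K{\left(k \right)} = 1$
$X{\left(H \right)} = \sqrt{- \frac{11}{9} + H}$ ($X{\left(H \right)} = \sqrt{H - \frac{11}{9}} = \sqrt{- \frac{11}{9} + H}$)
$X{\left(\left(-2\right) \left(-3\right) \left(-5\right) \right)} K{\left(-5 - -4 \right)} = \frac{\sqrt{-11 + 9 \left(-2\right) \left(-3\right) \left(-5\right)}}{3} \cdot 1 = \frac{\sqrt{-11 + 9 \cdot 6 \left(-5\right)}}{3} \cdot 1 = \frac{\sqrt{-11 + 9 \left(-30\right)}}{3} \cdot 1 = \frac{\sqrt{-11 - 270}}{3} \cdot 1 = \frac{\sqrt{-281}}{3} \cdot 1 = \frac{i \sqrt{281}}{3} \cdot 1 = \frac{i \sqrt{281}}{3}$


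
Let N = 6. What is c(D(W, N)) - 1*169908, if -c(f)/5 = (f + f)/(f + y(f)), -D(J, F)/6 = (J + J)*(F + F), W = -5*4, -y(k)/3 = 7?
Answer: -161931924/953 ≈ -1.6992e+5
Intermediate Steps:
y(k) = -21 (y(k) = -3*7 = -21)
W = -20
D(J, F) = -24*F*J (D(J, F) = -6*(J + J)*(F + F) = -6*2*J*2*F = -24*F*J)
c(f) = -10*f/(-21 + f) (c(f) = -5*(f + f)/(f - 21) = -5*2*f/(-21 + f) = -10*f/(-21 + f))
c(D(W, N)) - 1*169908 = -10*(-24*6*(-20))/(-21 - 24*6*(-20)) - 1*169908 = -10*2880/(-21 + 2880) - 169908 = -10*2880/2859 - 169908 = -10*2880*1/2859 - 169908 = -9600/953 - 169908 = -161931924/953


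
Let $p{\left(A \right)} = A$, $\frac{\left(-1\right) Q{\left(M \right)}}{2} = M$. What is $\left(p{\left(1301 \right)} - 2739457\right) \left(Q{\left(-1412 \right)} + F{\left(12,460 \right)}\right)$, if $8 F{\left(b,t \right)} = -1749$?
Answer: $- \frac{14267846377}{2} \approx -7.1339 \cdot 10^{9}$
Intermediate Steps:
$F{\left(b,t \right)} = - \frac{1749}{8}$ ($F{\left(b,t \right)} = \frac{1}{8} \left(-1749\right) = - \frac{1749}{8}$)
$Q{\left(M \right)} = - 2 M$
$\left(p{\left(1301 \right)} - 2739457\right) \left(Q{\left(-1412 \right)} + F{\left(12,460 \right)}\right) = \left(1301 - 2739457\right) \left(\left(-2\right) \left(-1412\right) - \frac{1749}{8}\right) = - 2738156 \left(2824 - \frac{1749}{8}\right) = \left(-2738156\right) \frac{20843}{8} = - \frac{14267846377}{2}$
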